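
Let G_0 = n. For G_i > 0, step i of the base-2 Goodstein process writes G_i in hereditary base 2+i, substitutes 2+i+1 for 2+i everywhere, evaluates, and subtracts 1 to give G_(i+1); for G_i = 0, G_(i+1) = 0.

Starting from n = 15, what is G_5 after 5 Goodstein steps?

6588344

[0] 15 ≡ 2^(2 + 1) + 2^2 + 2 + 1 (base 2). Lift 3: 112. −1: 111.
[1] 111 ≡ 3^(3 + 1) + 3^3 + 3 (base 3). Lift 4: 1284. −1: 1283.
[2] 1283 ≡ 4^(4 + 1) + 4^4 + 3 (base 4). Lift 5: 18753. −1: 18752.
[3] 18752 ≡ 5^(5 + 1) + 5^5 + 2 (base 5). Lift 6: 326594. −1: 326593.
[4] 326593 ≡ 6^(6 + 1) + 6^6 + 1 (base 6). Lift 7: 6588345. −1: 6588344.
[5] 6588344 ≡ 7^(7 + 1) + 7^7 (base 7). Lift 8: 150994944. −1: 150994943.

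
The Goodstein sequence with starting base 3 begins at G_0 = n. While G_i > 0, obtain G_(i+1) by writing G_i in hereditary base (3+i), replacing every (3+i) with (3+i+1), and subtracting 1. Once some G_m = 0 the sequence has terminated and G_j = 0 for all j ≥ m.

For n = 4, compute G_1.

4

i=0: 4 = 3 + 1 (b=3); 3→4: 4 + 1 = 5; 5−1 = 4
i=1: 4 = 4 (b=4); 4→5: 5 = 5; 5−1 = 4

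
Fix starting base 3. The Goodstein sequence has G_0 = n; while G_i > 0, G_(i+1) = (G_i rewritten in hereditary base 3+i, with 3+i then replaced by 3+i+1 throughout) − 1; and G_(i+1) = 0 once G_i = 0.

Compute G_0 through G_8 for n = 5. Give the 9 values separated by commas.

5 —HB3→ 3 + 2 —bump→ 4 + 2 = 6 —(−1)→ 5
5 —HB4→ 4 + 1 —bump→ 5 + 1 = 6 —(−1)→ 5
5 —HB5→ 5 —bump→ 6 = 6 —(−1)→ 5
5 —HB6→ 5 —bump→ 5 = 5 —(−1)→ 4
4 —HB7→ 4 —bump→ 4 = 4 —(−1)→ 3
3 —HB8→ 3 —bump→ 3 = 3 —(−1)→ 2
2 —HB9→ 2 —bump→ 2 = 2 —(−1)→ 1
1 —HB10→ 1 —bump→ 1 = 1 —(−1)→ 0

5, 5, 5, 5, 4, 3, 2, 1, 0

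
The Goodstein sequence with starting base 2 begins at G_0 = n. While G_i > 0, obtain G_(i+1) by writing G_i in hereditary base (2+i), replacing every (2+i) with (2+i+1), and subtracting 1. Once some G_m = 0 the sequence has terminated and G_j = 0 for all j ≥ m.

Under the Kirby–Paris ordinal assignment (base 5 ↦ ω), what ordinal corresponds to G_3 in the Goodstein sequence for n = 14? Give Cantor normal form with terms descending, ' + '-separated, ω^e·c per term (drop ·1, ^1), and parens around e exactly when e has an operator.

ω^(ω + 1) + ω^ω

[0] 14 ≡ 2^(2 + 1) + 2^2 + 2 (base 2). Lift 3: 111. −1: 110.
[1] 110 ≡ 3^(3 + 1) + 3^3 + 2 (base 3). Lift 4: 1282. −1: 1281.
[2] 1281 ≡ 4^(4 + 1) + 4^4 + 1 (base 4). Lift 5: 18751. −1: 18750.
[3] 18750 ≡ 5^(5 + 1) + 5^5 (base 5). Lift 6: 326592. −1: 326591.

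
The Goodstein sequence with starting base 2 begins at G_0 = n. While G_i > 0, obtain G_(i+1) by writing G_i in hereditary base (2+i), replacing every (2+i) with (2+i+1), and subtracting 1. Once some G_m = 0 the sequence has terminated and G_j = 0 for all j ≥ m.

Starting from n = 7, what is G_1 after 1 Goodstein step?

30

G_0=7  [base 2] 2^2 + 2 + 1  →[2↦3]→  3^3 + 3 + 1 = 31  −1 ⇒ G_1=30
G_1=30  [base 3] 3^3 + 3  →[3↦4]→  4^4 + 4 = 260  −1 ⇒ G_2=259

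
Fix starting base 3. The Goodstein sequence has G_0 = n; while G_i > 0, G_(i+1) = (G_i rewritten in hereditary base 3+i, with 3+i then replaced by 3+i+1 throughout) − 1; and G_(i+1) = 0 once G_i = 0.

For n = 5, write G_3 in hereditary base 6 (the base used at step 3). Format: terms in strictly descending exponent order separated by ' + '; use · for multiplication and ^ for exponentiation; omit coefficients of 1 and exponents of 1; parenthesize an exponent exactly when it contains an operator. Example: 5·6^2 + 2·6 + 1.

5

step 0: 5 = 3 + 2; sub 4 for 3: 4 + 2; = 6; G_1 = 6−1 = 5
step 1: 5 = 4 + 1; sub 5 for 4: 5 + 1; = 6; G_2 = 6−1 = 5
step 2: 5 = 5; sub 6 for 5: 6; = 6; G_3 = 6−1 = 5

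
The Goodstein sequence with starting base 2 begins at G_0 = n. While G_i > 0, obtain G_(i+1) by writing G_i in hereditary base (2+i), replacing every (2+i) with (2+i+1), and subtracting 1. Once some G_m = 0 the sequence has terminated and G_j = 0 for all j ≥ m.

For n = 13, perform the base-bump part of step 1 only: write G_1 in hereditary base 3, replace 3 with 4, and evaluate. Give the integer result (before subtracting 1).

G_0=13  [base 2] 2^(2 + 1) + 2^2 + 1  →[2↦3]→  3^(3 + 1) + 3^3 + 1 = 109  −1 ⇒ G_1=108
G_1=108  [base 3] 3^(3 + 1) + 3^3  →[3↦4]→  4^(4 + 1) + 4^4 = 1280  −1 ⇒ G_2=1279

1280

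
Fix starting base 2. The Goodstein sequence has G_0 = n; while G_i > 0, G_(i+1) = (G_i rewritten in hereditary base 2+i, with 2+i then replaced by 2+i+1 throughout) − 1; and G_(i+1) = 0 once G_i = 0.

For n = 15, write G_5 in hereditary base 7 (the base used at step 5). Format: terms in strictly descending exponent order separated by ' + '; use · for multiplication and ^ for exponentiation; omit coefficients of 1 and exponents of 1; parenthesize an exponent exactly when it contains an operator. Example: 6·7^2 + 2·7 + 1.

i=0: 15 = 2^(2 + 1) + 2^2 + 2 + 1 (b=2); 2→3: 3^(3 + 1) + 3^3 + 3 + 1 = 112; 112−1 = 111
i=1: 111 = 3^(3 + 1) + 3^3 + 3 (b=3); 3→4: 4^(4 + 1) + 4^4 + 4 = 1284; 1284−1 = 1283
i=2: 1283 = 4^(4 + 1) + 4^4 + 3 (b=4); 4→5: 5^(5 + 1) + 5^5 + 3 = 18753; 18753−1 = 18752
i=3: 18752 = 5^(5 + 1) + 5^5 + 2 (b=5); 5→6: 6^(6 + 1) + 6^6 + 2 = 326594; 326594−1 = 326593
i=4: 326593 = 6^(6 + 1) + 6^6 + 1 (b=6); 6→7: 7^(7 + 1) + 7^7 + 1 = 6588345; 6588345−1 = 6588344
i=5: 6588344 = 7^(7 + 1) + 7^7 (b=7); 7→8: 8^(8 + 1) + 8^8 = 150994944; 150994944−1 = 150994943

7^(7 + 1) + 7^7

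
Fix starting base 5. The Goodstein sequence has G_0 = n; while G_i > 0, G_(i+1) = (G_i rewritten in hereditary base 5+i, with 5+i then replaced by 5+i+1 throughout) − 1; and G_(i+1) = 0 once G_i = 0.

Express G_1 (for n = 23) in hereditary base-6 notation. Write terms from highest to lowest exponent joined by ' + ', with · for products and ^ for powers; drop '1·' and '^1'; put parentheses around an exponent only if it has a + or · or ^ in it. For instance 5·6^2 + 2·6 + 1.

[0] 23 ≡ 4·5 + 3 (base 5). Lift 6: 27. −1: 26.
[1] 26 ≡ 4·6 + 2 (base 6). Lift 7: 30. −1: 29.

4·6 + 2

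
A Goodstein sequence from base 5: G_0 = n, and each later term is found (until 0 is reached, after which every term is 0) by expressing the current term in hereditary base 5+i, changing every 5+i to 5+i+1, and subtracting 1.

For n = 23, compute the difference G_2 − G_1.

G_0 = 23. HB_5(23) = 4·5 + 3. Bump = 27. G_1 = 26.
G_1 = 26. HB_6(26) = 4·6 + 2. Bump = 30. G_2 = 29.

3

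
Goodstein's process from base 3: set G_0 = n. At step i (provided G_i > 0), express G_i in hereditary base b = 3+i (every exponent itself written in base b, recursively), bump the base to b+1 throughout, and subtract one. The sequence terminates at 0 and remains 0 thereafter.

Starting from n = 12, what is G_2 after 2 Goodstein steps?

27

12 —HB3→ 3^2 + 3 —bump→ 4^2 + 4 = 20 —(−1)→ 19
19 —HB4→ 4^2 + 3 —bump→ 5^2 + 3 = 28 —(−1)→ 27
27 —HB5→ 5^2 + 2 —bump→ 6^2 + 2 = 38 —(−1)→ 37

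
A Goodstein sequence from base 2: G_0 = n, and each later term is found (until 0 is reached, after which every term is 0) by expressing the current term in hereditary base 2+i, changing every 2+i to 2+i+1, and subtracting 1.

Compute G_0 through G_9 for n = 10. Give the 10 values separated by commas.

10, 83, 1025, 15625, 279935, 4215754, 84073323, 1937434592, 50000555551, 1426559238830

G_0=10  [base 2] 2^(2 + 1) + 2  →[2↦3]→  3^(3 + 1) + 3 = 84  −1 ⇒ G_1=83
G_1=83  [base 3] 3^(3 + 1) + 2  →[3↦4]→  4^(4 + 1) + 2 = 1026  −1 ⇒ G_2=1025
G_2=1025  [base 4] 4^(4 + 1) + 1  →[4↦5]→  5^(5 + 1) + 1 = 15626  −1 ⇒ G_3=15625
G_3=15625  [base 5] 5^(5 + 1)  →[5↦6]→  6^(6 + 1) = 279936  −1 ⇒ G_4=279935
G_4=279935  [base 6] 5·6^6 + 5·6^5 + 5·6^4 + 5·6^3 + 5·6^2 + 5·6 + 5  →[6↦7]→  5·7^7 + 5·7^5 + 5·7^4 + 5·7^3 + 5·7^2 + 5·7 + 5 = 4215755  −1 ⇒ G_5=4215754
G_5=4215754  [base 7] 5·7^7 + 5·7^5 + 5·7^4 + 5·7^3 + 5·7^2 + 5·7 + 4  →[7↦8]→  5·8^8 + 5·8^5 + 5·8^4 + 5·8^3 + 5·8^2 + 5·8 + 4 = 84073324  −1 ⇒ G_6=84073323
G_6=84073323  [base 8] 5·8^8 + 5·8^5 + 5·8^4 + 5·8^3 + 5·8^2 + 5·8 + 3  →[8↦9]→  5·9^9 + 5·9^5 + 5·9^4 + 5·9^3 + 5·9^2 + 5·9 + 3 = 1937434593  −1 ⇒ G_7=1937434592
G_7=1937434592  [base 9] 5·9^9 + 5·9^5 + 5·9^4 + 5·9^3 + 5·9^2 + 5·9 + 2  →[9↦10]→  5·10^10 + 5·10^5 + 5·10^4 + 5·10^3 + 5·10^2 + 5·10 + 2 = 50000555552  −1 ⇒ G_8=50000555551
G_8=50000555551  [base 10] 5·10^10 + 5·10^5 + 5·10^4 + 5·10^3 + 5·10^2 + 5·10 + 1  →[10↦11]→  5·11^11 + 5·11^5 + 5·11^4 + 5·11^3 + 5·11^2 + 5·11 + 1 = 1426559238831  −1 ⇒ G_9=1426559238830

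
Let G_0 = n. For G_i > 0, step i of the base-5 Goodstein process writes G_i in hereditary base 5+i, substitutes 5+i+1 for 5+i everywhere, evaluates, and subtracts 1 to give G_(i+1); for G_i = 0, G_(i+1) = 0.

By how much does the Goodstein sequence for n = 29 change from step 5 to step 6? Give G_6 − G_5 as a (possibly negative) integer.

G_0 = 29. HB_5(29) = 5^2 + 4. Bump = 40. G_1 = 39.
G_1 = 39. HB_6(39) = 6^2 + 3. Bump = 52. G_2 = 51.
G_2 = 51. HB_7(51) = 7^2 + 2. Bump = 66. G_3 = 65.
G_3 = 65. HB_8(65) = 8^2 + 1. Bump = 82. G_4 = 81.
G_4 = 81. HB_9(81) = 9^2. Bump = 100. G_5 = 99.
G_5 = 99. HB_10(99) = 9·10 + 9. Bump = 108. G_6 = 107.

8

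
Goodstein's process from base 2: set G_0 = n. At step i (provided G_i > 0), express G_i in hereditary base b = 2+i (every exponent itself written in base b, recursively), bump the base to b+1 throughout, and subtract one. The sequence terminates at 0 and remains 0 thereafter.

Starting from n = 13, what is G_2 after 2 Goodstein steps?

step 0: 13 = 2^(2 + 1) + 2^2 + 1; sub 3 for 2: 3^(3 + 1) + 3^3 + 1; = 109; G_1 = 109−1 = 108
step 1: 108 = 3^(3 + 1) + 3^3; sub 4 for 3: 4^(4 + 1) + 4^4; = 1280; G_2 = 1280−1 = 1279
step 2: 1279 = 4^(4 + 1) + 3·4^3 + 3·4^2 + 3·4 + 3; sub 5 for 4: 5^(5 + 1) + 3·5^3 + 3·5^2 + 3·5 + 3; = 16093; G_3 = 16093−1 = 16092

1279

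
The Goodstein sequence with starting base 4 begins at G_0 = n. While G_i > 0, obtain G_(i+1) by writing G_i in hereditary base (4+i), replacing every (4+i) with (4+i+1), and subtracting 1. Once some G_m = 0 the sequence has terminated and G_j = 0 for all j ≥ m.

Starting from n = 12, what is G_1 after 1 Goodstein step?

[0] 12 ≡ 3·4 (base 4). Lift 5: 15. −1: 14.
[1] 14 ≡ 2·5 + 4 (base 5). Lift 6: 16. −1: 15.

14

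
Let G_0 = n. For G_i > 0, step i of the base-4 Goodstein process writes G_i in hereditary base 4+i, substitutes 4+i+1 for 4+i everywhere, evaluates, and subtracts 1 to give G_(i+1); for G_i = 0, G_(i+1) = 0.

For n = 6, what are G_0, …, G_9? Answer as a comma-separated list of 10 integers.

base 4: 6 = 4 + 2; at 5: 5 + 2 = 7; next = 6
base 5: 6 = 5 + 1; at 6: 6 + 1 = 7; next = 6
base 6: 6 = 6; at 7: 7 = 7; next = 6
base 7: 6 = 6; at 8: 6 = 6; next = 5
base 8: 5 = 5; at 9: 5 = 5; next = 4
base 9: 4 = 4; at 10: 4 = 4; next = 3
base 10: 3 = 3; at 11: 3 = 3; next = 2
base 11: 2 = 2; at 12: 2 = 2; next = 1
base 12: 1 = 1; at 13: 1 = 1; next = 0

6, 6, 6, 6, 5, 4, 3, 2, 1, 0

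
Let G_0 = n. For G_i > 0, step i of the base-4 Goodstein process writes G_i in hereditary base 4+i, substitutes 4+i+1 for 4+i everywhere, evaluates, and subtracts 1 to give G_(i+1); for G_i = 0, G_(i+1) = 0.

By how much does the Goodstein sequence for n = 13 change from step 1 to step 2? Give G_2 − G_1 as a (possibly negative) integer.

2

G_0=13  [base 4] 3·4 + 1  →[4↦5]→  3·5 + 1 = 16  −1 ⇒ G_1=15
G_1=15  [base 5] 3·5  →[5↦6]→  3·6 = 18  −1 ⇒ G_2=17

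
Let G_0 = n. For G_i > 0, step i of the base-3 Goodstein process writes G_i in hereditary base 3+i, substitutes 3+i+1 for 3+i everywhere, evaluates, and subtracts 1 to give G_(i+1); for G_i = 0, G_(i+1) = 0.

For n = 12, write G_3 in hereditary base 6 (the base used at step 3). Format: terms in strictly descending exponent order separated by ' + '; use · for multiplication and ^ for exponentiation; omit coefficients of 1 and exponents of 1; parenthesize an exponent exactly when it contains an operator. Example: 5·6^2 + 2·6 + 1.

step 0: 12 = 3^2 + 3; sub 4 for 3: 4^2 + 4; = 20; G_1 = 20−1 = 19
step 1: 19 = 4^2 + 3; sub 5 for 4: 5^2 + 3; = 28; G_2 = 28−1 = 27
step 2: 27 = 5^2 + 2; sub 6 for 5: 6^2 + 2; = 38; G_3 = 38−1 = 37
step 3: 37 = 6^2 + 1; sub 7 for 6: 7^2 + 1; = 50; G_4 = 50−1 = 49

6^2 + 1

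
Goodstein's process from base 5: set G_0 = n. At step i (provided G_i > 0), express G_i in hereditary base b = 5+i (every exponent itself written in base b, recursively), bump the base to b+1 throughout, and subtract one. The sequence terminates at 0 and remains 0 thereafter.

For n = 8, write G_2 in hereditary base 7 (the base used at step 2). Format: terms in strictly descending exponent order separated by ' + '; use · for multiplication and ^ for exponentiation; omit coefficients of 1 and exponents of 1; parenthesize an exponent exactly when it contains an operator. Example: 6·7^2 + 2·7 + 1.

G_0 = 8. HB_5(8) = 5 + 3. Bump = 9. G_1 = 8.
G_1 = 8. HB_6(8) = 6 + 2. Bump = 9. G_2 = 8.

7 + 1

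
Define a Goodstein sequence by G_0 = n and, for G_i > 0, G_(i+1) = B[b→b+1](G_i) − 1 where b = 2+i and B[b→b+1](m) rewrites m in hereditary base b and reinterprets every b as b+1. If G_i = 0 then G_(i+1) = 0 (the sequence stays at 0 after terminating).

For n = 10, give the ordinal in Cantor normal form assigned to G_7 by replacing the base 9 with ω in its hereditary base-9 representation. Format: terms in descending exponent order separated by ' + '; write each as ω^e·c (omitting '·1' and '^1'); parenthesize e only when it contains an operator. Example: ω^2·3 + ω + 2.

ω^ω·5 + ω^5·5 + ω^4·5 + ω^3·5 + ω^2·5 + ω·5 + 2

(0) 10|_2 = 2^(2 + 1) + 2 ↦ 3^(3 + 1) + 3|_3 = 84 ⇒ 83
(1) 83|_3 = 3^(3 + 1) + 2 ↦ 4^(4 + 1) + 2|_4 = 1026 ⇒ 1025
(2) 1025|_4 = 4^(4 + 1) + 1 ↦ 5^(5 + 1) + 1|_5 = 15626 ⇒ 15625
(3) 15625|_5 = 5^(5 + 1) ↦ 6^(6 + 1)|_6 = 279936 ⇒ 279935
(4) 279935|_6 = 5·6^6 + 5·6^5 + 5·6^4 + 5·6^3 + 5·6^2 + 5·6 + 5 ↦ 5·7^7 + 5·7^5 + 5·7^4 + 5·7^3 + 5·7^2 + 5·7 + 5|_7 = 4215755 ⇒ 4215754
(5) 4215754|_7 = 5·7^7 + 5·7^5 + 5·7^4 + 5·7^3 + 5·7^2 + 5·7 + 4 ↦ 5·8^8 + 5·8^5 + 5·8^4 + 5·8^3 + 5·8^2 + 5·8 + 4|_8 = 84073324 ⇒ 84073323
(6) 84073323|_8 = 5·8^8 + 5·8^5 + 5·8^4 + 5·8^3 + 5·8^2 + 5·8 + 3 ↦ 5·9^9 + 5·9^5 + 5·9^4 + 5·9^3 + 5·9^2 + 5·9 + 3|_9 = 1937434593 ⇒ 1937434592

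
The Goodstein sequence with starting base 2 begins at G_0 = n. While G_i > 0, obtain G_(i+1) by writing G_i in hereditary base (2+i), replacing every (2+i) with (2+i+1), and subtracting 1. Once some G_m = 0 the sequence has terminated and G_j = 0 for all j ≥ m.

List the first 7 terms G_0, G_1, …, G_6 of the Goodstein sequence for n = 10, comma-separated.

G_0 = 10. HB_2(10) = 2^(2 + 1) + 2. Bump = 84. G_1 = 83.
G_1 = 83. HB_3(83) = 3^(3 + 1) + 2. Bump = 1026. G_2 = 1025.
G_2 = 1025. HB_4(1025) = 4^(4 + 1) + 1. Bump = 15626. G_3 = 15625.
G_3 = 15625. HB_5(15625) = 5^(5 + 1). Bump = 279936. G_4 = 279935.
G_4 = 279935. HB_6(279935) = 5·6^6 + 5·6^5 + 5·6^4 + 5·6^3 + 5·6^2 + 5·6 + 5. Bump = 4215755. G_5 = 4215754.
G_5 = 4215754. HB_7(4215754) = 5·7^7 + 5·7^5 + 5·7^4 + 5·7^3 + 5·7^2 + 5·7 + 4. Bump = 84073324. G_6 = 84073323.

10, 83, 1025, 15625, 279935, 4215754, 84073323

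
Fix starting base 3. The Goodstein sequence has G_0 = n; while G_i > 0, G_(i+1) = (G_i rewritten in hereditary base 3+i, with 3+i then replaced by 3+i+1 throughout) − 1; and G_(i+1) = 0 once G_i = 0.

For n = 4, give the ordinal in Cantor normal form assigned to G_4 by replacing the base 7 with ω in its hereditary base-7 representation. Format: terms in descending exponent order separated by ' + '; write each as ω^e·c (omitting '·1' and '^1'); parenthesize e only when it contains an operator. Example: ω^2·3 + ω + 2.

step 0: 4 = 3 + 1; sub 4 for 3: 4 + 1; = 5; G_1 = 5−1 = 4
step 1: 4 = 4; sub 5 for 4: 5; = 5; G_2 = 5−1 = 4
step 2: 4 = 4; sub 6 for 5: 4; = 4; G_3 = 4−1 = 3
step 3: 3 = 3; sub 7 for 6: 3; = 3; G_4 = 3−1 = 2
step 4: 2 = 2; sub 8 for 7: 2; = 2; G_5 = 2−1 = 1

2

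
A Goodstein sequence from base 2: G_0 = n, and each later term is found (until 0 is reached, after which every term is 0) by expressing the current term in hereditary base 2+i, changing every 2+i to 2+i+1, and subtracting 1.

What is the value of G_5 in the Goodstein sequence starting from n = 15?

6588344

G_0 = 15. HB_2(15) = 2^(2 + 1) + 2^2 + 2 + 1. Bump = 112. G_1 = 111.
G_1 = 111. HB_3(111) = 3^(3 + 1) + 3^3 + 3. Bump = 1284. G_2 = 1283.
G_2 = 1283. HB_4(1283) = 4^(4 + 1) + 4^4 + 3. Bump = 18753. G_3 = 18752.
G_3 = 18752. HB_5(18752) = 5^(5 + 1) + 5^5 + 2. Bump = 326594. G_4 = 326593.
G_4 = 326593. HB_6(326593) = 6^(6 + 1) + 6^6 + 1. Bump = 6588345. G_5 = 6588344.
G_5 = 6588344. HB_7(6588344) = 7^(7 + 1) + 7^7. Bump = 150994944. G_6 = 150994943.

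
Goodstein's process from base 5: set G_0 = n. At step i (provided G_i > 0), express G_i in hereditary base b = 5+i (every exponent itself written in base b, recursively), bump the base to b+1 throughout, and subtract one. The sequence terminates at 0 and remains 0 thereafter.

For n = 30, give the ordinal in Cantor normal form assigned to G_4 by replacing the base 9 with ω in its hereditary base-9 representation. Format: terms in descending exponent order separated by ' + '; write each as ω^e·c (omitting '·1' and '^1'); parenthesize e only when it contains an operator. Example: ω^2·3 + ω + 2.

ω^2 + 2

G_0 = 30. HB_5(30) = 5^2 + 5. Bump = 42. G_1 = 41.
G_1 = 41. HB_6(41) = 6^2 + 5. Bump = 54. G_2 = 53.
G_2 = 53. HB_7(53) = 7^2 + 4. Bump = 68. G_3 = 67.
G_3 = 67. HB_8(67) = 8^2 + 3. Bump = 84. G_4 = 83.
G_4 = 83. HB_9(83) = 9^2 + 2. Bump = 102. G_5 = 101.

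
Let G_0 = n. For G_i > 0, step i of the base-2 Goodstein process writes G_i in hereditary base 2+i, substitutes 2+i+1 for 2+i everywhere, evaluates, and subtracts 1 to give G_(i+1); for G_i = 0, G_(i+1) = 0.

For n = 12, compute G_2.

1065

12 —HB2→ 2^(2 + 1) + 2^2 —bump→ 3^(3 + 1) + 3^3 = 108 —(−1)→ 107
107 —HB3→ 3^(3 + 1) + 2·3^2 + 2·3 + 2 —bump→ 4^(4 + 1) + 2·4^2 + 2·4 + 2 = 1066 —(−1)→ 1065
1065 —HB4→ 4^(4 + 1) + 2·4^2 + 2·4 + 1 —bump→ 5^(5 + 1) + 2·5^2 + 2·5 + 1 = 15686 —(−1)→ 15685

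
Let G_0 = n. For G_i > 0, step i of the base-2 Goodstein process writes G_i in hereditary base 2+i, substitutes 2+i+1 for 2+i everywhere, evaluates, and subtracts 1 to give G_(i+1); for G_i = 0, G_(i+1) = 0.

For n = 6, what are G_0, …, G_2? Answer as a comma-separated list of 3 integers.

6, 29, 257

step 0: 6 = 2^2 + 2; sub 3 for 2: 3^3 + 3; = 30; G_1 = 30−1 = 29
step 1: 29 = 3^3 + 2; sub 4 for 3: 4^4 + 2; = 258; G_2 = 258−1 = 257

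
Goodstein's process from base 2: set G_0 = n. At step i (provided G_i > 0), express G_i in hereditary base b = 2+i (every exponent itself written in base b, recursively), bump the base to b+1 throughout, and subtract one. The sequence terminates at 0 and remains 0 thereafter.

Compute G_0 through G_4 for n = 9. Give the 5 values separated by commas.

9, 81, 1023, 9842, 140743

step 0: 9 = 2^(2 + 1) + 1; sub 3 for 2: 3^(3 + 1) + 1; = 82; G_1 = 82−1 = 81
step 1: 81 = 3^(3 + 1); sub 4 for 3: 4^(4 + 1); = 1024; G_2 = 1024−1 = 1023
step 2: 1023 = 3·4^4 + 3·4^3 + 3·4^2 + 3·4 + 3; sub 5 for 4: 3·5^5 + 3·5^3 + 3·5^2 + 3·5 + 3; = 9843; G_3 = 9843−1 = 9842
step 3: 9842 = 3·5^5 + 3·5^3 + 3·5^2 + 3·5 + 2; sub 6 for 5: 3·6^6 + 3·6^3 + 3·6^2 + 3·6 + 2; = 140744; G_4 = 140744−1 = 140743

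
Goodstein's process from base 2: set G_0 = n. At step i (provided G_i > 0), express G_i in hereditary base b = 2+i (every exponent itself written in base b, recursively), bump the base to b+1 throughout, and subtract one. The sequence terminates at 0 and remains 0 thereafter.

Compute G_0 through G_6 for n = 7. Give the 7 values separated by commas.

step 0: 7 = 2^2 + 2 + 1; sub 3 for 2: 3^3 + 3 + 1; = 31; G_1 = 31−1 = 30
step 1: 30 = 3^3 + 3; sub 4 for 3: 4^4 + 4; = 260; G_2 = 260−1 = 259
step 2: 259 = 4^4 + 3; sub 5 for 4: 5^5 + 3; = 3128; G_3 = 3128−1 = 3127
step 3: 3127 = 5^5 + 2; sub 6 for 5: 6^6 + 2; = 46658; G_4 = 46658−1 = 46657
step 4: 46657 = 6^6 + 1; sub 7 for 6: 7^7 + 1; = 823544; G_5 = 823544−1 = 823543
step 5: 823543 = 7^7; sub 8 for 7: 8^8; = 16777216; G_6 = 16777216−1 = 16777215

7, 30, 259, 3127, 46657, 823543, 16777215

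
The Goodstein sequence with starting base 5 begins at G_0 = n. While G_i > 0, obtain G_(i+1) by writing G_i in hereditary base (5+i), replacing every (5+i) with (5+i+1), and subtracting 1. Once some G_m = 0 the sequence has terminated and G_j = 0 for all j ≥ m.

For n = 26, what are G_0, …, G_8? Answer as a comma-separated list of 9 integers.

[0] 26 ≡ 5^2 + 1 (base 5). Lift 6: 37. −1: 36.
[1] 36 ≡ 6^2 (base 6). Lift 7: 49. −1: 48.
[2] 48 ≡ 6·7 + 6 (base 7). Lift 8: 54. −1: 53.
[3] 53 ≡ 6·8 + 5 (base 8). Lift 9: 59. −1: 58.
[4] 58 ≡ 6·9 + 4 (base 9). Lift 10: 64. −1: 63.
[5] 63 ≡ 6·10 + 3 (base 10). Lift 11: 69. −1: 68.
[6] 68 ≡ 6·11 + 2 (base 11). Lift 12: 74. −1: 73.
[7] 73 ≡ 6·12 + 1 (base 12). Lift 13: 79. −1: 78.

26, 36, 48, 53, 58, 63, 68, 73, 78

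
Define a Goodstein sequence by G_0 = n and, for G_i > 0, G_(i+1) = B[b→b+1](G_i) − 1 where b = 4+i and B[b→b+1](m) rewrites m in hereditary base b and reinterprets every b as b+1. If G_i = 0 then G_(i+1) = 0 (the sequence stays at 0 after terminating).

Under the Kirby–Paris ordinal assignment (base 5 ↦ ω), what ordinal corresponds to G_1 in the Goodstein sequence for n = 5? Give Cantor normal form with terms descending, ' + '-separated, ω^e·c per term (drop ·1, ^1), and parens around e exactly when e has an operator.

[0] 5 ≡ 4 + 1 (base 4). Lift 5: 6. −1: 5.
[1] 5 ≡ 5 (base 5). Lift 6: 6. −1: 5.

ω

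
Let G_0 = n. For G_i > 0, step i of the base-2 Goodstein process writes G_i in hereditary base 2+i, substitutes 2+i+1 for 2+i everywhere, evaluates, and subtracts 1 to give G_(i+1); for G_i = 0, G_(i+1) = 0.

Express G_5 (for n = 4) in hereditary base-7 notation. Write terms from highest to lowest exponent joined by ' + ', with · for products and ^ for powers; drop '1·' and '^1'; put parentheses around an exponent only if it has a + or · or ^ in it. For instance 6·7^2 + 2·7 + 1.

step 0: 4 = 2^2; sub 3 for 2: 3^3; = 27; G_1 = 27−1 = 26
step 1: 26 = 2·3^2 + 2·3 + 2; sub 4 for 3: 2·4^2 + 2·4 + 2; = 42; G_2 = 42−1 = 41
step 2: 41 = 2·4^2 + 2·4 + 1; sub 5 for 4: 2·5^2 + 2·5 + 1; = 61; G_3 = 61−1 = 60
step 3: 60 = 2·5^2 + 2·5; sub 6 for 5: 2·6^2 + 2·6; = 84; G_4 = 84−1 = 83
step 4: 83 = 2·6^2 + 6 + 5; sub 7 for 6: 2·7^2 + 7 + 5; = 110; G_5 = 110−1 = 109
step 5: 109 = 2·7^2 + 7 + 4; sub 8 for 7: 2·8^2 + 8 + 4; = 140; G_6 = 140−1 = 139

2·7^2 + 7 + 4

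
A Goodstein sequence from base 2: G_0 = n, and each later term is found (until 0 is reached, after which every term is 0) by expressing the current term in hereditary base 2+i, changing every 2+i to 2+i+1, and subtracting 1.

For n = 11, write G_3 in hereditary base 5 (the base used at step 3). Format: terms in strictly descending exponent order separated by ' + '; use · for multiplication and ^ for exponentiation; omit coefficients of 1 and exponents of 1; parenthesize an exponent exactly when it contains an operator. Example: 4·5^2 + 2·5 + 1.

5^(5 + 1) + 2

11 —HB2→ 2^(2 + 1) + 2 + 1 —bump→ 3^(3 + 1) + 3 + 1 = 85 —(−1)→ 84
84 —HB3→ 3^(3 + 1) + 3 —bump→ 4^(4 + 1) + 4 = 1028 —(−1)→ 1027
1027 —HB4→ 4^(4 + 1) + 3 —bump→ 5^(5 + 1) + 3 = 15628 —(−1)→ 15627
15627 —HB5→ 5^(5 + 1) + 2 —bump→ 6^(6 + 1) + 2 = 279938 —(−1)→ 279937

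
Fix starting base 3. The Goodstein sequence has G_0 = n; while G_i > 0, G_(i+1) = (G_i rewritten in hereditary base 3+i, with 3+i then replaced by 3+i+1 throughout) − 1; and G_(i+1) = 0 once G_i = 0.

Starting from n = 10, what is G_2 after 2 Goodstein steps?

i=0: 10 = 3^2 + 1 (b=3); 3→4: 4^2 + 1 = 17; 17−1 = 16
i=1: 16 = 4^2 (b=4); 4→5: 5^2 = 25; 25−1 = 24
i=2: 24 = 4·5 + 4 (b=5); 5→6: 4·6 + 4 = 28; 28−1 = 27

24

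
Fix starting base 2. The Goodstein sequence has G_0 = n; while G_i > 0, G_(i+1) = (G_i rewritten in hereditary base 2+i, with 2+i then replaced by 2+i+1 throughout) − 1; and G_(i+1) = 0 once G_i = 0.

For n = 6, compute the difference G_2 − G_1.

(0) 6|_2 = 2^2 + 2 ↦ 3^3 + 3|_3 = 30 ⇒ 29
(1) 29|_3 = 3^3 + 2 ↦ 4^4 + 2|_4 = 258 ⇒ 257

228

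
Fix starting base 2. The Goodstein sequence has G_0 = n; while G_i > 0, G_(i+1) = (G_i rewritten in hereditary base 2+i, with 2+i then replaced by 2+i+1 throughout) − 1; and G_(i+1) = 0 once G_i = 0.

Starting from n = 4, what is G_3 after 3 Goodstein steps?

G_0 = 4. HB_2(4) = 2^2. Bump = 27. G_1 = 26.
G_1 = 26. HB_3(26) = 2·3^2 + 2·3 + 2. Bump = 42. G_2 = 41.
G_2 = 41. HB_4(41) = 2·4^2 + 2·4 + 1. Bump = 61. G_3 = 60.
G_3 = 60. HB_5(60) = 2·5^2 + 2·5. Bump = 84. G_4 = 83.

60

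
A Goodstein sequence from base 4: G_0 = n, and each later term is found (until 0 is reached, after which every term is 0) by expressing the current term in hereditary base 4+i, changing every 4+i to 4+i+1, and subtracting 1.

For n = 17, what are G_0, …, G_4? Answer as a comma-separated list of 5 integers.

17, 25, 35, 39, 43

step 0: 17 = 4^2 + 1; sub 5 for 4: 5^2 + 1; = 26; G_1 = 26−1 = 25
step 1: 25 = 5^2; sub 6 for 5: 6^2; = 36; G_2 = 36−1 = 35
step 2: 35 = 5·6 + 5; sub 7 for 6: 5·7 + 5; = 40; G_3 = 40−1 = 39
step 3: 39 = 5·7 + 4; sub 8 for 7: 5·8 + 4; = 44; G_4 = 44−1 = 43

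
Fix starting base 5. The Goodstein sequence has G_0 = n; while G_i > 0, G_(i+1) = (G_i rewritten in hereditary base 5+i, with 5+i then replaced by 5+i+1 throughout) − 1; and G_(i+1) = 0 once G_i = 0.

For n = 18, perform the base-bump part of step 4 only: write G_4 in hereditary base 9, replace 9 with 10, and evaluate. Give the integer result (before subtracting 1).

28

[0] 18 ≡ 3·5 + 3 (base 5). Lift 6: 21. −1: 20.
[1] 20 ≡ 3·6 + 2 (base 6). Lift 7: 23. −1: 22.
[2] 22 ≡ 3·7 + 1 (base 7). Lift 8: 25. −1: 24.
[3] 24 ≡ 3·8 (base 8). Lift 9: 27. −1: 26.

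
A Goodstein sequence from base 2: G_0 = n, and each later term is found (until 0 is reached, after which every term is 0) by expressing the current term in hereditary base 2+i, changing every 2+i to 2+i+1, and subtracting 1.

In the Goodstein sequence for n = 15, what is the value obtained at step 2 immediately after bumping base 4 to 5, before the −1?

15 —HB2→ 2^(2 + 1) + 2^2 + 2 + 1 —bump→ 3^(3 + 1) + 3^3 + 3 + 1 = 112 —(−1)→ 111
111 —HB3→ 3^(3 + 1) + 3^3 + 3 —bump→ 4^(4 + 1) + 4^4 + 4 = 1284 —(−1)→ 1283
1283 —HB4→ 4^(4 + 1) + 4^4 + 3 —bump→ 5^(5 + 1) + 5^5 + 3 = 18753 —(−1)→ 18752

18753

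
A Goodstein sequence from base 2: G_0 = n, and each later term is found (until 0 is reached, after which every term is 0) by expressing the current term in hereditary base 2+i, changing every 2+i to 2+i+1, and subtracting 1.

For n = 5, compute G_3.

i=0: 5 = 2^2 + 1 (b=2); 2→3: 3^3 + 1 = 28; 28−1 = 27
i=1: 27 = 3^3 (b=3); 3→4: 4^4 = 256; 256−1 = 255
i=2: 255 = 3·4^3 + 3·4^2 + 3·4 + 3 (b=4); 4→5: 3·5^3 + 3·5^2 + 3·5 + 3 = 468; 468−1 = 467
i=3: 467 = 3·5^3 + 3·5^2 + 3·5 + 2 (b=5); 5→6: 3·6^3 + 3·6^2 + 3·6 + 2 = 776; 776−1 = 775

467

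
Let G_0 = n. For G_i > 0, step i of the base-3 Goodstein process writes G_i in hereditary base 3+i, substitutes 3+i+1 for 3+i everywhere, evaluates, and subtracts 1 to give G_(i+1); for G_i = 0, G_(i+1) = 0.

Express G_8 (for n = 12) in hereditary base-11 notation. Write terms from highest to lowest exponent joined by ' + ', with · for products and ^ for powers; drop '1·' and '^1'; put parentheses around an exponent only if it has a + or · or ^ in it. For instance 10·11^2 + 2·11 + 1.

G_0 = 12. HB_3(12) = 3^2 + 3. Bump = 20. G_1 = 19.
G_1 = 19. HB_4(19) = 4^2 + 3. Bump = 28. G_2 = 27.
G_2 = 27. HB_5(27) = 5^2 + 2. Bump = 38. G_3 = 37.
G_3 = 37. HB_6(37) = 6^2 + 1. Bump = 50. G_4 = 49.
G_4 = 49. HB_7(49) = 7^2. Bump = 64. G_5 = 63.
G_5 = 63. HB_8(63) = 7·8 + 7. Bump = 70. G_6 = 69.
G_6 = 69. HB_9(69) = 7·9 + 6. Bump = 76. G_7 = 75.
G_7 = 75. HB_10(75) = 7·10 + 5. Bump = 82. G_8 = 81.

7·11 + 4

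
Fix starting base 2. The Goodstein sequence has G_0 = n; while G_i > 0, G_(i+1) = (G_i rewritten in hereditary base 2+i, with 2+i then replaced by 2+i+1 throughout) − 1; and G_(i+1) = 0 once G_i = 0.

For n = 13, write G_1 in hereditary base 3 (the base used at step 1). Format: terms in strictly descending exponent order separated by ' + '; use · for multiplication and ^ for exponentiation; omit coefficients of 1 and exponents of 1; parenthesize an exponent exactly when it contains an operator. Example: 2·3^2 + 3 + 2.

3^(3 + 1) + 3^3

13 —HB2→ 2^(2 + 1) + 2^2 + 1 —bump→ 3^(3 + 1) + 3^3 + 1 = 109 —(−1)→ 108
108 —HB3→ 3^(3 + 1) + 3^3 —bump→ 4^(4 + 1) + 4^4 = 1280 —(−1)→ 1279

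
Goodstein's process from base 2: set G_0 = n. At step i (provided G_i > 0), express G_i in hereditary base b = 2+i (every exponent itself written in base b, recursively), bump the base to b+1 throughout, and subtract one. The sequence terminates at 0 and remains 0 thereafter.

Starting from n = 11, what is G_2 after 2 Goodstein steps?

base 2: 11 = 2^(2 + 1) + 2 + 1; at 3: 3^(3 + 1) + 3 + 1 = 85; next = 84
base 3: 84 = 3^(3 + 1) + 3; at 4: 4^(4 + 1) + 4 = 1028; next = 1027
base 4: 1027 = 4^(4 + 1) + 3; at 5: 5^(5 + 1) + 3 = 15628; next = 15627

1027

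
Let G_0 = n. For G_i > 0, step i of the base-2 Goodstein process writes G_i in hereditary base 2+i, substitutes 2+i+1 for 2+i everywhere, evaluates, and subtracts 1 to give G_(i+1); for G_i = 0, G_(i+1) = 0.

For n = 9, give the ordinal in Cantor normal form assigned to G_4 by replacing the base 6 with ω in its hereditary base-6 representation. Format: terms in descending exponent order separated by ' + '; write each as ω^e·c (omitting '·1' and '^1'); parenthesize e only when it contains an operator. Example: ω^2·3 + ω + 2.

step 0: 9 = 2^(2 + 1) + 1; sub 3 for 2: 3^(3 + 1) + 1; = 82; G_1 = 82−1 = 81
step 1: 81 = 3^(3 + 1); sub 4 for 3: 4^(4 + 1); = 1024; G_2 = 1024−1 = 1023
step 2: 1023 = 3·4^4 + 3·4^3 + 3·4^2 + 3·4 + 3; sub 5 for 4: 3·5^5 + 3·5^3 + 3·5^2 + 3·5 + 3; = 9843; G_3 = 9843−1 = 9842
step 3: 9842 = 3·5^5 + 3·5^3 + 3·5^2 + 3·5 + 2; sub 6 for 5: 3·6^6 + 3·6^3 + 3·6^2 + 3·6 + 2; = 140744; G_4 = 140744−1 = 140743
step 4: 140743 = 3·6^6 + 3·6^3 + 3·6^2 + 3·6 + 1; sub 7 for 6: 3·7^7 + 3·7^3 + 3·7^2 + 3·7 + 1; = 2471827; G_5 = 2471827−1 = 2471826

ω^ω·3 + ω^3·3 + ω^2·3 + ω·3 + 1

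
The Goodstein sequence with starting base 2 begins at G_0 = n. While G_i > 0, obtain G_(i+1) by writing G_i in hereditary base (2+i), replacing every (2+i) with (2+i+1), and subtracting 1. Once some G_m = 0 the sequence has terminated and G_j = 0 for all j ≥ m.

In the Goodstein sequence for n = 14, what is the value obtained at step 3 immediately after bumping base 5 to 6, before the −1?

[0] 14 ≡ 2^(2 + 1) + 2^2 + 2 (base 2). Lift 3: 111. −1: 110.
[1] 110 ≡ 3^(3 + 1) + 3^3 + 2 (base 3). Lift 4: 1282. −1: 1281.
[2] 1281 ≡ 4^(4 + 1) + 4^4 + 1 (base 4). Lift 5: 18751. −1: 18750.
[3] 18750 ≡ 5^(5 + 1) + 5^5 (base 5). Lift 6: 326592. −1: 326591.

326592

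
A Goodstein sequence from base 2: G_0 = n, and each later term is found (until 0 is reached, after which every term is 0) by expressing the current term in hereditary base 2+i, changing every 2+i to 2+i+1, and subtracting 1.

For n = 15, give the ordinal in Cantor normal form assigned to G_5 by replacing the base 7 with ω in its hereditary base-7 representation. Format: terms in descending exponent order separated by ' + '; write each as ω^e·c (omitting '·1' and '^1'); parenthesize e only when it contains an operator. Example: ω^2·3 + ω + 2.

[0] 15 ≡ 2^(2 + 1) + 2^2 + 2 + 1 (base 2). Lift 3: 112. −1: 111.
[1] 111 ≡ 3^(3 + 1) + 3^3 + 3 (base 3). Lift 4: 1284. −1: 1283.
[2] 1283 ≡ 4^(4 + 1) + 4^4 + 3 (base 4). Lift 5: 18753. −1: 18752.
[3] 18752 ≡ 5^(5 + 1) + 5^5 + 2 (base 5). Lift 6: 326594. −1: 326593.
[4] 326593 ≡ 6^(6 + 1) + 6^6 + 1 (base 6). Lift 7: 6588345. −1: 6588344.

ω^(ω + 1) + ω^ω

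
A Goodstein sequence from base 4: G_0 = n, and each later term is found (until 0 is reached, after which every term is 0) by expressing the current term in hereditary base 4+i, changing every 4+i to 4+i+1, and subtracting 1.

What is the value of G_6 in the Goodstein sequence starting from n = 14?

23

G_0=14  [base 4] 3·4 + 2  →[4↦5]→  3·5 + 2 = 17  −1 ⇒ G_1=16
G_1=16  [base 5] 3·5 + 1  →[5↦6]→  3·6 + 1 = 19  −1 ⇒ G_2=18
G_2=18  [base 6] 3·6  →[6↦7]→  3·7 = 21  −1 ⇒ G_3=20
G_3=20  [base 7] 2·7 + 6  →[7↦8]→  2·8 + 6 = 22  −1 ⇒ G_4=21
G_4=21  [base 8] 2·8 + 5  →[8↦9]→  2·9 + 5 = 23  −1 ⇒ G_5=22
G_5=22  [base 9] 2·9 + 4  →[9↦10]→  2·10 + 4 = 24  −1 ⇒ G_6=23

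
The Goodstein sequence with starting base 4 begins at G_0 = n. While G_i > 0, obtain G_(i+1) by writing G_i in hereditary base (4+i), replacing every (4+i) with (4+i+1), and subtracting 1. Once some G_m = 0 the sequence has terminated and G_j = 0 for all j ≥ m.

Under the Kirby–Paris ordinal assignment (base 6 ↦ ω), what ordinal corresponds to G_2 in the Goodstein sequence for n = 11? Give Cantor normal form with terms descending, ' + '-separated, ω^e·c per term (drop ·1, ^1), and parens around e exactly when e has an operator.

base 4: 11 = 2·4 + 3; at 5: 2·5 + 3 = 13; next = 12
base 5: 12 = 2·5 + 2; at 6: 2·6 + 2 = 14; next = 13
base 6: 13 = 2·6 + 1; at 7: 2·7 + 1 = 15; next = 14

ω·2 + 1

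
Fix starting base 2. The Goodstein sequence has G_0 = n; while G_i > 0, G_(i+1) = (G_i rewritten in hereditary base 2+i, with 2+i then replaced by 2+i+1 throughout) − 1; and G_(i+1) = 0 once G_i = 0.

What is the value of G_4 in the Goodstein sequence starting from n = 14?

step 0: 14 = 2^(2 + 1) + 2^2 + 2; sub 3 for 2: 3^(3 + 1) + 3^3 + 3; = 111; G_1 = 111−1 = 110
step 1: 110 = 3^(3 + 1) + 3^3 + 2; sub 4 for 3: 4^(4 + 1) + 4^4 + 2; = 1282; G_2 = 1282−1 = 1281
step 2: 1281 = 4^(4 + 1) + 4^4 + 1; sub 5 for 4: 5^(5 + 1) + 5^5 + 1; = 18751; G_3 = 18751−1 = 18750
step 3: 18750 = 5^(5 + 1) + 5^5; sub 6 for 5: 6^(6 + 1) + 6^6; = 326592; G_4 = 326592−1 = 326591
step 4: 326591 = 6^(6 + 1) + 5·6^5 + 5·6^4 + 5·6^3 + 5·6^2 + 5·6 + 5; sub 7 for 6: 7^(7 + 1) + 5·7^5 + 5·7^4 + 5·7^3 + 5·7^2 + 5·7 + 5; = 5862841; G_5 = 5862841−1 = 5862840

326591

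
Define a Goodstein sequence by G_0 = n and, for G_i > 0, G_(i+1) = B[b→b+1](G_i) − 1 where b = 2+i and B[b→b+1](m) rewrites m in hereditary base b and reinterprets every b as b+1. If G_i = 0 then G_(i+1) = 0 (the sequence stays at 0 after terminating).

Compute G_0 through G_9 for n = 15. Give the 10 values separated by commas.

G_0 = 15. HB_2(15) = 2^(2 + 1) + 2^2 + 2 + 1. Bump = 112. G_1 = 111.
G_1 = 111. HB_3(111) = 3^(3 + 1) + 3^3 + 3. Bump = 1284. G_2 = 1283.
G_2 = 1283. HB_4(1283) = 4^(4 + 1) + 4^4 + 3. Bump = 18753. G_3 = 18752.
G_3 = 18752. HB_5(18752) = 5^(5 + 1) + 5^5 + 2. Bump = 326594. G_4 = 326593.
G_4 = 326593. HB_6(326593) = 6^(6 + 1) + 6^6 + 1. Bump = 6588345. G_5 = 6588344.
G_5 = 6588344. HB_7(6588344) = 7^(7 + 1) + 7^7. Bump = 150994944. G_6 = 150994943.
G_6 = 150994943. HB_8(150994943) = 8^(8 + 1) + 7·8^7 + 7·8^6 + 7·8^5 + 7·8^4 + 7·8^3 + 7·8^2 + 7·8 + 7. Bump = 3524450281. G_7 = 3524450280.
G_7 = 3524450280. HB_9(3524450280) = 9^(9 + 1) + 7·9^7 + 7·9^6 + 7·9^5 + 7·9^4 + 7·9^3 + 7·9^2 + 7·9 + 6. Bump = 100077777776. G_8 = 100077777775.
G_8 = 100077777775. HB_10(100077777775) = 10^(10 + 1) + 7·10^7 + 7·10^6 + 7·10^5 + 7·10^4 + 7·10^3 + 7·10^2 + 7·10 + 5. Bump = 3138578427935. G_9 = 3138578427934.

15, 111, 1283, 18752, 326593, 6588344, 150994943, 3524450280, 100077777775, 3138578427934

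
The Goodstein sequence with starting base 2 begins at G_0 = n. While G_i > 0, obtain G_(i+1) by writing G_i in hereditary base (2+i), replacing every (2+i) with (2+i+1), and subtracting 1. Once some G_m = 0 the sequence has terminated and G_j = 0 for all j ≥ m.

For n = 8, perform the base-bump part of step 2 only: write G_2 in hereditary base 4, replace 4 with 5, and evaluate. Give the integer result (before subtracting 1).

6311

8 —HB2→ 2^(2 + 1) —bump→ 3^(3 + 1) = 81 —(−1)→ 80
80 —HB3→ 2·3^3 + 2·3^2 + 2·3 + 2 —bump→ 2·4^4 + 2·4^2 + 2·4 + 2 = 554 —(−1)→ 553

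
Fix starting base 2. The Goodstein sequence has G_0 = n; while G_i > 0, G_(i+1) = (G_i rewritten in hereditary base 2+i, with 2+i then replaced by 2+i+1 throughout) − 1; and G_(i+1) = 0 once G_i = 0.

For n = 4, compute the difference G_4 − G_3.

23

(0) 4|_2 = 2^2 ↦ 3^3|_3 = 27 ⇒ 26
(1) 26|_3 = 2·3^2 + 2·3 + 2 ↦ 2·4^2 + 2·4 + 2|_4 = 42 ⇒ 41
(2) 41|_4 = 2·4^2 + 2·4 + 1 ↦ 2·5^2 + 2·5 + 1|_5 = 61 ⇒ 60
(3) 60|_5 = 2·5^2 + 2·5 ↦ 2·6^2 + 2·6|_6 = 84 ⇒ 83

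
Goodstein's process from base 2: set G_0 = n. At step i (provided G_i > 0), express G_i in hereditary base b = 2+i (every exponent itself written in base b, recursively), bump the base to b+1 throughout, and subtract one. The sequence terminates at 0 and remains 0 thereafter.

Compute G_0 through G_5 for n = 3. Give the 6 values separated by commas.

3 —HB2→ 2 + 1 —bump→ 3 + 1 = 4 —(−1)→ 3
3 —HB3→ 3 —bump→ 4 = 4 —(−1)→ 3
3 —HB4→ 3 —bump→ 3 = 3 —(−1)→ 2
2 —HB5→ 2 —bump→ 2 = 2 —(−1)→ 1
1 —HB6→ 1 —bump→ 1 = 1 —(−1)→ 0

3, 3, 3, 2, 1, 0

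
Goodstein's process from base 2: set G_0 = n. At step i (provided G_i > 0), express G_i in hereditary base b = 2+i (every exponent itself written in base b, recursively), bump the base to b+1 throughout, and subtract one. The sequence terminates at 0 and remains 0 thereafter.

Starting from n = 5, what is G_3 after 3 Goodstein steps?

step 0: 5 = 2^2 + 1; sub 3 for 2: 3^3 + 1; = 28; G_1 = 28−1 = 27
step 1: 27 = 3^3; sub 4 for 3: 4^4; = 256; G_2 = 256−1 = 255
step 2: 255 = 3·4^3 + 3·4^2 + 3·4 + 3; sub 5 for 4: 3·5^3 + 3·5^2 + 3·5 + 3; = 468; G_3 = 468−1 = 467

467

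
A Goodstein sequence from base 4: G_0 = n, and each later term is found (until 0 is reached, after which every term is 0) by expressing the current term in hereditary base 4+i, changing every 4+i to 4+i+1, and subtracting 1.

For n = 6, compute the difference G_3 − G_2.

6 —HB4→ 4 + 2 —bump→ 5 + 2 = 7 —(−1)→ 6
6 —HB5→ 5 + 1 —bump→ 6 + 1 = 7 —(−1)→ 6
6 —HB6→ 6 —bump→ 7 = 7 —(−1)→ 6

0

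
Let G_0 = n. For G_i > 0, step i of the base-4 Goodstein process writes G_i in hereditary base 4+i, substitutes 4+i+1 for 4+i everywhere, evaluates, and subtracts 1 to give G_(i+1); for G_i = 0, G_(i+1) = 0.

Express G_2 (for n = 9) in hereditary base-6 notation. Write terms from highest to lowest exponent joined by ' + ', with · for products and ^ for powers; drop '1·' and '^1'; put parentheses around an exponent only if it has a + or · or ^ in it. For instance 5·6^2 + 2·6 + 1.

base 4: 9 = 2·4 + 1; at 5: 2·5 + 1 = 11; next = 10
base 5: 10 = 2·5; at 6: 2·6 = 12; next = 11
base 6: 11 = 6 + 5; at 7: 7 + 5 = 12; next = 11

6 + 5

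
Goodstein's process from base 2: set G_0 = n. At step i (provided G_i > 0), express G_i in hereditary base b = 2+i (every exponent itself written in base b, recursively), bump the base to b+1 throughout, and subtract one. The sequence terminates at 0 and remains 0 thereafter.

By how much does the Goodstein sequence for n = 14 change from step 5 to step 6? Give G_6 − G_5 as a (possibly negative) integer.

[0] 14 ≡ 2^(2 + 1) + 2^2 + 2 (base 2). Lift 3: 111. −1: 110.
[1] 110 ≡ 3^(3 + 1) + 3^3 + 2 (base 3). Lift 4: 1282. −1: 1281.
[2] 1281 ≡ 4^(4 + 1) + 4^4 + 1 (base 4). Lift 5: 18751. −1: 18750.
[3] 18750 ≡ 5^(5 + 1) + 5^5 (base 5). Lift 6: 326592. −1: 326591.
[4] 326591 ≡ 6^(6 + 1) + 5·6^5 + 5·6^4 + 5·6^3 + 5·6^2 + 5·6 + 5 (base 6). Lift 7: 5862841. −1: 5862840.
[5] 5862840 ≡ 7^(7 + 1) + 5·7^5 + 5·7^4 + 5·7^3 + 5·7^2 + 5·7 + 4 (base 7). Lift 8: 134404972. −1: 134404971.

128542131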